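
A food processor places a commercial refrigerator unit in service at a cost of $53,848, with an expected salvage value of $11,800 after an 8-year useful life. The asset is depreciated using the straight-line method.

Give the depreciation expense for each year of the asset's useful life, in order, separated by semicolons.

$5,256; $5,256; $5,256; $5,256; $5,256; $5,256; $5,256; $5,256

Depreciable base = $53,848 − $11,800 = $42,048.
Annual expense = $42,048 / 8 = $5,256.
End of year 1: book value $48,592.
End of year 2: book value $43,336.
End of year 3: book value $38,080.
End of year 4: book value $32,824.
End of year 5: book value $27,568.
End of year 6: book value $22,312.
End of year 7: book value $17,056.
End of year 8: book value $11,800.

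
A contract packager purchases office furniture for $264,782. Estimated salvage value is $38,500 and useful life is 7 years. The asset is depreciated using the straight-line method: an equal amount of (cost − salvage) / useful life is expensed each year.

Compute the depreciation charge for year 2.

Depreciable base = $264,782 − $38,500 = $226,282.
Annual expense = $226,282 / 7 = $32,326.

$32,326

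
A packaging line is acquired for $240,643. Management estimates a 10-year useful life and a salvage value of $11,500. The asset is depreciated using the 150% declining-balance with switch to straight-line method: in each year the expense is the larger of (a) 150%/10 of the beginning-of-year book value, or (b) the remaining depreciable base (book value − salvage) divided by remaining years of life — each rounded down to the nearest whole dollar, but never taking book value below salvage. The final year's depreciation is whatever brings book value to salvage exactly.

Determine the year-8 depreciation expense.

Depreciable base = $240,643 − $11,500 = $229,143.
Year 1: DB = ⌊$240,643 × 150%/10⌋ = $36,096; SL = ⌊$229,143/10⌋ = $22,914 → take DB $36,096. Book value $204,547.
Year 2: DB = ⌊$204,547 × 150%/10⌋ = $30,682; SL = ⌊$193,047/9⌋ = $21,449 → take DB $30,682. Book value $173,865.
Year 3: DB = ⌊$173,865 × 150%/10⌋ = $26,079; SL = ⌊$162,365/8⌋ = $20,295 → take DB $26,079. Book value $147,786.
Year 4: DB = ⌊$147,786 × 150%/10⌋ = $22,167; SL = ⌊$136,286/7⌋ = $19,469 → take DB $22,167. Book value $125,619.
Year 5: DB = ⌊$125,619 × 150%/10⌋ = $18,842; SL = ⌊$114,119/6⌋ = $19,019 → take SL $19,019. Book value $106,600.
Year 6: DB = ⌊$106,600 × 150%/10⌋ = $15,990; SL = ⌊$95,100/5⌋ = $19,020 → take SL $19,020. Book value $87,580.
Year 7: DB = ⌊$87,580 × 150%/10⌋ = $13,137; SL = ⌊$76,080/4⌋ = $19,020 → take SL $19,020. Book value $68,560.
Year 8: DB = ⌊$68,560 × 150%/10⌋ = $10,284; SL = ⌊$57,060/3⌋ = $19,020 → take SL $19,020. Book value $49,540.

$19,020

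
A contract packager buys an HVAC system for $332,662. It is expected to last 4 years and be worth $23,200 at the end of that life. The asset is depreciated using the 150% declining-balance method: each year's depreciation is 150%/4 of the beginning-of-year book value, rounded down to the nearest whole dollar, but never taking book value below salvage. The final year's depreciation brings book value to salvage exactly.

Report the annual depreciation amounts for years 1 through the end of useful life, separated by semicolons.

Depreciable base = $332,662 − $23,200 = $309,462.
Year 1: ⌊$332,662 × 150%/4⌋ = $124,748. Book value $207,914.
Year 2: ⌊$207,914 × 150%/4⌋ = $77,967. Book value $129,947.
Year 3: ⌊$129,947 × 150%/4⌋ = $48,730. Book value $81,217.
Year 4 (final): $81,217 − $23,200 = $58,017. Book value $23,200.

$124,748; $77,967; $48,730; $58,017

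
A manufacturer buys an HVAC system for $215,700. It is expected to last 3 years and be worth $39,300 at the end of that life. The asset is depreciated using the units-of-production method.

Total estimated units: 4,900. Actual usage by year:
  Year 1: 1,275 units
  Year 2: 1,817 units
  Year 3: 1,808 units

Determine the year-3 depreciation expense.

Depreciable base = $215,700 − $39,300 = $176,400.
Rate = $176,400 / 4,900 units = $36 per unit.
Year 1: 1,275 × $36 = $45,900. Book value $169,800.
Year 2: 1,817 × $36 = $65,412. Book value $104,388.
Year 3: 1,808 × $36 = $65,088. Book value $39,300.

$65,088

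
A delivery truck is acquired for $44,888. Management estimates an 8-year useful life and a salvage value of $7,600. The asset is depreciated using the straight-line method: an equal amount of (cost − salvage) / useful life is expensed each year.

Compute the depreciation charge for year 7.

$4,661

Depreciable base = $44,888 − $7,600 = $37,288.
Annual expense = $37,288 / 8 = $4,661.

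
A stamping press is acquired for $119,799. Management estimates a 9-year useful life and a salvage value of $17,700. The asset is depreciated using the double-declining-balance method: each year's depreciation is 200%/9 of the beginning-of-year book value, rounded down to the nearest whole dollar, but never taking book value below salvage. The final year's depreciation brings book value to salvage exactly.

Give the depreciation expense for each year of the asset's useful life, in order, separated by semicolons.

Depreciable base = $119,799 − $17,700 = $102,099.
Year 1: ⌊$119,799 × 200%/9⌋ = $26,622. Book value $93,177.
Year 2: ⌊$93,177 × 200%/9⌋ = $20,706. Book value $72,471.
Year 3: ⌊$72,471 × 200%/9⌋ = $16,104. Book value $56,367.
Year 4: ⌊$56,367 × 200%/9⌋ = $12,526. Book value $43,841.
Year 5: ⌊$43,841 × 200%/9⌋ = $9,742. Book value $34,099.
Year 6: ⌊$34,099 × 200%/9⌋ = $7,577. Book value $26,522.
Year 7: ⌊$26,522 × 200%/9⌋ = $5,893. Book value $20,629.
Year 8: ⌊$20,629 × 200%/9⌋ = $4,584, capped at $2,929. Book value $17,700.
Year 9 (final): $17,700 − $17,700 = $0. Book value $17,700.

$26,622; $20,706; $16,104; $12,526; $9,742; $7,577; $5,893; $2,929; $0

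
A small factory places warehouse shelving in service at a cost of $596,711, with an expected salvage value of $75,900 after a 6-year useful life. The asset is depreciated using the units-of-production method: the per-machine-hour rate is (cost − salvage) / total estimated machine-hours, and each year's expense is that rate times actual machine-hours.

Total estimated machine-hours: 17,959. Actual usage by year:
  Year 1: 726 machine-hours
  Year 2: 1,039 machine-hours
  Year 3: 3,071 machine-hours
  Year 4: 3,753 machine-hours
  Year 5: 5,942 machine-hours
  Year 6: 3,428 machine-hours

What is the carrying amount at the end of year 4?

Depreciable base = $596,711 − $75,900 = $520,811.
Rate = $520,811 / 17,959 machine-hours = $29 per machine-hour.
Year 1: 726 × $29 = $21,054. Book value $575,657.
Year 2: 1,039 × $29 = $30,131. Book value $545,526.
Year 3: 3,071 × $29 = $89,059. Book value $456,467.
Year 4: 3,753 × $29 = $108,837. Book value $347,630.

$347,630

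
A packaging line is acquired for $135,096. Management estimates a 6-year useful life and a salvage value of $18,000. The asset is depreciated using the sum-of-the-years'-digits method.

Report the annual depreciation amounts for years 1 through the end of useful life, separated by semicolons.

$33,456; $27,880; $22,304; $16,728; $11,152; $5,576

Depreciable base = $135,096 − $18,000 = $117,096.
Sum of the years' digits = 6+5+4+3+2+1 = 21.
Year 1: $117,096 × 6/21 = $33,456. Book value $101,640.
Year 2: $117,096 × 5/21 = $27,880. Book value $73,760.
Year 3: $117,096 × 4/21 = $22,304. Book value $51,456.
Year 4: $117,096 × 3/21 = $16,728. Book value $34,728.
Year 5: $117,096 × 2/21 = $11,152. Book value $23,576.
Year 6: $117,096 × 1/21 = $5,576. Book value $18,000.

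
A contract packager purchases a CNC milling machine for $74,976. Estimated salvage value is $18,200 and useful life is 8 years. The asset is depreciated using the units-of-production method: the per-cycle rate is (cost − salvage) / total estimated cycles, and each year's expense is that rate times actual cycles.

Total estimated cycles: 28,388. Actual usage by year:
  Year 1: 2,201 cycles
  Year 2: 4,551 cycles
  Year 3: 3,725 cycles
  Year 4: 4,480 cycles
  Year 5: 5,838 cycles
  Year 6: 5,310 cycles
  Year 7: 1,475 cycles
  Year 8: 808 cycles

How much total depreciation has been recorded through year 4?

$29,914

Depreciable base = $74,976 − $18,200 = $56,776.
Rate = $56,776 / 28,388 cycles = $2 per cycle.
Year 1: 2,201 × $2 = $4,402. Book value $70,574.
Year 2: 4,551 × $2 = $9,102. Book value $61,472.
Year 3: 3,725 × $2 = $7,450. Book value $54,022.
Year 4: 4,480 × $2 = $8,960. Book value $45,062.
Accumulated through year 4 = $74,976 − $45,062 = $29,914.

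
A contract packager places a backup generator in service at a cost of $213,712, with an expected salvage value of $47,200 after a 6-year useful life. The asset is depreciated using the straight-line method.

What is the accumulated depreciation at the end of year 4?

Depreciable base = $213,712 − $47,200 = $166,512.
Annual expense = $166,512 / 6 = $27,752.
End of year 1: book value $185,960.
End of year 2: book value $158,208.
End of year 3: book value $130,456.
End of year 4: book value $102,704.
Accumulated through year 4 = $213,712 − $102,704 = $111,008.

$111,008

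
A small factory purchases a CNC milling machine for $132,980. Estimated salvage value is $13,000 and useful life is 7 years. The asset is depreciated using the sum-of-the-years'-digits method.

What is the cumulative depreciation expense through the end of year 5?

$107,125

Depreciable base = $132,980 − $13,000 = $119,980.
Sum of the years' digits = 7+6+5+4+3+2+1 = 28.
Year 1: $119,980 × 7/28 = $29,995. Book value $102,985.
Year 2: $119,980 × 6/28 = $25,710. Book value $77,275.
Year 3: $119,980 × 5/28 = $21,425. Book value $55,850.
Year 4: $119,980 × 4/28 = $17,140. Book value $38,710.
Year 5: $119,980 × 3/28 = $12,855. Book value $25,855.
Accumulated through year 5 = $132,980 − $25,855 = $107,125.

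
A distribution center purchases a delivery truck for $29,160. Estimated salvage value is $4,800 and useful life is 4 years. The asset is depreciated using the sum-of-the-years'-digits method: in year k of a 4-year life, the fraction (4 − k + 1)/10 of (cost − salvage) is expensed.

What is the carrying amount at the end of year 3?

Depreciable base = $29,160 − $4,800 = $24,360.
Sum of the years' digits = 4+3+2+1 = 10.
Year 1: $24,360 × 4/10 = $9,744. Book value $19,416.
Year 2: $24,360 × 3/10 = $7,308. Book value $12,108.
Year 3: $24,360 × 2/10 = $4,872. Book value $7,236.

$7,236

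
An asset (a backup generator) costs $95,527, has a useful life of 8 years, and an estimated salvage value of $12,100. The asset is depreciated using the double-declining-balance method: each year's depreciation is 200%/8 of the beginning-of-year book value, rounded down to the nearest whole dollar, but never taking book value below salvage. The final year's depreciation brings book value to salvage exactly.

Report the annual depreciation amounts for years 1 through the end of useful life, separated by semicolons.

Depreciable base = $95,527 − $12,100 = $83,427.
Year 1: ⌊$95,527 × 200%/8⌋ = $23,881. Book value $71,646.
Year 2: ⌊$71,646 × 200%/8⌋ = $17,911. Book value $53,735.
Year 3: ⌊$53,735 × 200%/8⌋ = $13,433. Book value $40,302.
Year 4: ⌊$40,302 × 200%/8⌋ = $10,075. Book value $30,227.
Year 5: ⌊$30,227 × 200%/8⌋ = $7,556. Book value $22,671.
Year 6: ⌊$22,671 × 200%/8⌋ = $5,667. Book value $17,004.
Year 7: ⌊$17,004 × 200%/8⌋ = $4,251. Book value $12,753.
Year 8 (final): $12,753 − $12,100 = $653. Book value $12,100.

$23,881; $17,911; $13,433; $10,075; $7,556; $5,667; $4,251; $653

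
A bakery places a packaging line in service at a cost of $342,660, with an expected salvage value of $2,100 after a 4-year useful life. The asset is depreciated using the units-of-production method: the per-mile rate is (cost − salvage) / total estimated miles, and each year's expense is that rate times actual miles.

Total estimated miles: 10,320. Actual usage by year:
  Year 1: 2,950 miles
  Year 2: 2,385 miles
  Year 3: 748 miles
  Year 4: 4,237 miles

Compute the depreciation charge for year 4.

Depreciable base = $342,660 − $2,100 = $340,560.
Rate = $340,560 / 10,320 miles = $33 per mile.
Year 1: 2,950 × $33 = $97,350. Book value $245,310.
Year 2: 2,385 × $33 = $78,705. Book value $166,605.
Year 3: 748 × $33 = $24,684. Book value $141,921.
Year 4: 4,237 × $33 = $139,821. Book value $2,100.

$139,821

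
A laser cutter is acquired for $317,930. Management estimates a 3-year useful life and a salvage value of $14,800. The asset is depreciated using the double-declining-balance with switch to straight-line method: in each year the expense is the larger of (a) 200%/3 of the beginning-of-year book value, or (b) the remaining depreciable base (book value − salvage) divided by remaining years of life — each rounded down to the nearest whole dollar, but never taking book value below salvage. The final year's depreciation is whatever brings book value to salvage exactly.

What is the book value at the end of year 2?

Depreciable base = $317,930 − $14,800 = $303,130.
Year 1: DB = ⌊$317,930 × 200%/3⌋ = $211,953; SL = ⌊$303,130/3⌋ = $101,043 → take DB $211,953. Book value $105,977.
Year 2: DB = ⌊$105,977 × 200%/3⌋ = $70,651; SL = ⌊$91,177/2⌋ = $45,588 → take DB $70,651. Book value $35,326.

$35,326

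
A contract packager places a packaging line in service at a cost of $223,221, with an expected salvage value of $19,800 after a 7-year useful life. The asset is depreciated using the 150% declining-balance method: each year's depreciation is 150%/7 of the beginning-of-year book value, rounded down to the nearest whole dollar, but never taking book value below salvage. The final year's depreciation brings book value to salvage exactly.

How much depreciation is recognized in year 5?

$18,230

Depreciable base = $223,221 − $19,800 = $203,421.
Year 1: ⌊$223,221 × 150%/7⌋ = $47,833. Book value $175,388.
Year 2: ⌊$175,388 × 150%/7⌋ = $37,583. Book value $137,805.
Year 3: ⌊$137,805 × 150%/7⌋ = $29,529. Book value $108,276.
Year 4: ⌊$108,276 × 150%/7⌋ = $23,202. Book value $85,074.
Year 5: ⌊$85,074 × 150%/7⌋ = $18,230. Book value $66,844.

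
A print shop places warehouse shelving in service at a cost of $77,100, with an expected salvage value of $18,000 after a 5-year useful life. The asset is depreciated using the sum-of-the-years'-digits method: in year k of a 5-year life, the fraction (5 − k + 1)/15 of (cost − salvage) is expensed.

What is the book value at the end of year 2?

Depreciable base = $77,100 − $18,000 = $59,100.
Sum of the years' digits = 5+4+3+2+1 = 15.
Year 1: $59,100 × 5/15 = $19,700. Book value $57,400.
Year 2: $59,100 × 4/15 = $15,760. Book value $41,640.

$41,640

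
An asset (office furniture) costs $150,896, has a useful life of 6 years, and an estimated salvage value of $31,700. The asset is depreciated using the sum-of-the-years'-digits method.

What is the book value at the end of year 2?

$88,460

Depreciable base = $150,896 − $31,700 = $119,196.
Sum of the years' digits = 6+5+4+3+2+1 = 21.
Year 1: $119,196 × 6/21 = $34,056. Book value $116,840.
Year 2: $119,196 × 5/21 = $28,380. Book value $88,460.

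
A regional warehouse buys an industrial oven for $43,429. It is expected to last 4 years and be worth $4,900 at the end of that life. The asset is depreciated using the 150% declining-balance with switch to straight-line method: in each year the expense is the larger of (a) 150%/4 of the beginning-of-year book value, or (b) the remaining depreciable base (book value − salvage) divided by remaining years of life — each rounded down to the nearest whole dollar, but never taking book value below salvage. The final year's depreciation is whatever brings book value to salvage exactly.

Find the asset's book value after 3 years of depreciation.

$10,604

Depreciable base = $43,429 − $4,900 = $38,529.
Year 1: DB = ⌊$43,429 × 150%/4⌋ = $16,285; SL = ⌊$38,529/4⌋ = $9,632 → take DB $16,285. Book value $27,144.
Year 2: DB = ⌊$27,144 × 150%/4⌋ = $10,179; SL = ⌊$22,244/3⌋ = $7,414 → take DB $10,179. Book value $16,965.
Year 3: DB = ⌊$16,965 × 150%/4⌋ = $6,361; SL = ⌊$12,065/2⌋ = $6,032 → take DB $6,361. Book value $10,604.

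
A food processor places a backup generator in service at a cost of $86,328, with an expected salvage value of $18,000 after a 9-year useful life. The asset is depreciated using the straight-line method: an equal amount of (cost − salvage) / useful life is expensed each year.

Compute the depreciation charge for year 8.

Depreciable base = $86,328 − $18,000 = $68,328.
Annual expense = $68,328 / 9 = $7,592.

$7,592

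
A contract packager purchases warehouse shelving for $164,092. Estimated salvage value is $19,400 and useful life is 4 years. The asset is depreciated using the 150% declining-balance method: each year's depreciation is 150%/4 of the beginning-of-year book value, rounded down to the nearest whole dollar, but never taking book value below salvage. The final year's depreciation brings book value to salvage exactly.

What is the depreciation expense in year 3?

$24,037

Depreciable base = $164,092 − $19,400 = $144,692.
Year 1: ⌊$164,092 × 150%/4⌋ = $61,534. Book value $102,558.
Year 2: ⌊$102,558 × 150%/4⌋ = $38,459. Book value $64,099.
Year 3: ⌊$64,099 × 150%/4⌋ = $24,037. Book value $40,062.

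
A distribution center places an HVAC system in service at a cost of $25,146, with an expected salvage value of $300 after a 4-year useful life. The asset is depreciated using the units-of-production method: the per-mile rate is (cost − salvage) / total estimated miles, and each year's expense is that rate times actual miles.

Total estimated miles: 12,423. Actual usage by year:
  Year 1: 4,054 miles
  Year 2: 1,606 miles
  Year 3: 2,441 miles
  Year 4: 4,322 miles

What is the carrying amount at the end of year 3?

Depreciable base = $25,146 − $300 = $24,846.
Rate = $24,846 / 12,423 miles = $2 per mile.
Year 1: 4,054 × $2 = $8,108. Book value $17,038.
Year 2: 1,606 × $2 = $3,212. Book value $13,826.
Year 3: 2,441 × $2 = $4,882. Book value $8,944.

$8,944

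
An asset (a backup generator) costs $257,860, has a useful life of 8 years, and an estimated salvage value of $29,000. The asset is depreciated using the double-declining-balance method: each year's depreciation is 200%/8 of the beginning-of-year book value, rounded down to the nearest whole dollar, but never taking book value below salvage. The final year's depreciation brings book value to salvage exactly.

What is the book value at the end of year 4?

$81,590

Depreciable base = $257,860 − $29,000 = $228,860.
Year 1: ⌊$257,860 × 200%/8⌋ = $64,465. Book value $193,395.
Year 2: ⌊$193,395 × 200%/8⌋ = $48,348. Book value $145,047.
Year 3: ⌊$145,047 × 200%/8⌋ = $36,261. Book value $108,786.
Year 4: ⌊$108,786 × 200%/8⌋ = $27,196. Book value $81,590.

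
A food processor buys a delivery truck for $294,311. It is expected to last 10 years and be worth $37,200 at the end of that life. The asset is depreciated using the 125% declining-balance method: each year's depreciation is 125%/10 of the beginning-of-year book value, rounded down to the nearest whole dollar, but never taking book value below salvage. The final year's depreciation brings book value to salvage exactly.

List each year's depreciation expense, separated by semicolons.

Depreciable base = $294,311 − $37,200 = $257,111.
Year 1: ⌊$294,311 × 125%/10⌋ = $36,788. Book value $257,523.
Year 2: ⌊$257,523 × 125%/10⌋ = $32,190. Book value $225,333.
Year 3: ⌊$225,333 × 125%/10⌋ = $28,166. Book value $197,167.
Year 4: ⌊$197,167 × 125%/10⌋ = $24,645. Book value $172,522.
Year 5: ⌊$172,522 × 125%/10⌋ = $21,565. Book value $150,957.
Year 6: ⌊$150,957 × 125%/10⌋ = $18,869. Book value $132,088.
Year 7: ⌊$132,088 × 125%/10⌋ = $16,511. Book value $115,577.
Year 8: ⌊$115,577 × 125%/10⌋ = $14,447. Book value $101,130.
Year 9: ⌊$101,130 × 125%/10⌋ = $12,641. Book value $88,489.
Year 10 (final): $88,489 − $37,200 = $51,289. Book value $37,200.

$36,788; $32,190; $28,166; $24,645; $21,565; $18,869; $16,511; $14,447; $12,641; $51,289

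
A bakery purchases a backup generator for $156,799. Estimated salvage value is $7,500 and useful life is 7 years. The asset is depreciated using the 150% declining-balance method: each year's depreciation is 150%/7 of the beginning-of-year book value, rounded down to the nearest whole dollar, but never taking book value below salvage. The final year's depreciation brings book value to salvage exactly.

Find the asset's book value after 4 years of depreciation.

Depreciable base = $156,799 − $7,500 = $149,299.
Year 1: ⌊$156,799 × 150%/7⌋ = $33,599. Book value $123,200.
Year 2: ⌊$123,200 × 150%/7⌋ = $26,400. Book value $96,800.
Year 3: ⌊$96,800 × 150%/7⌋ = $20,742. Book value $76,058.
Year 4: ⌊$76,058 × 150%/7⌋ = $16,298. Book value $59,760.

$59,760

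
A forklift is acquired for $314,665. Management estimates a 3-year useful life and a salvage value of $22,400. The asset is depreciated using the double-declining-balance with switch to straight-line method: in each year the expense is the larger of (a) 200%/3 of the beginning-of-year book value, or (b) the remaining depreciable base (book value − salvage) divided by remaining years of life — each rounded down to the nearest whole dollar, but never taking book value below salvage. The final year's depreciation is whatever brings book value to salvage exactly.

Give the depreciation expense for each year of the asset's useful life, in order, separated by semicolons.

$209,776; $69,926; $12,563

Depreciable base = $314,665 − $22,400 = $292,265.
Year 1: DB = ⌊$314,665 × 200%/3⌋ = $209,776; SL = ⌊$292,265/3⌋ = $97,421 → take DB $209,776. Book value $104,889.
Year 2: DB = ⌊$104,889 × 200%/3⌋ = $69,926; SL = ⌊$82,489/2⌋ = $41,244 → take DB $69,926. Book value $34,963.
Year 3 (final): $34,963 − $22,400 = $12,563. Book value $22,400.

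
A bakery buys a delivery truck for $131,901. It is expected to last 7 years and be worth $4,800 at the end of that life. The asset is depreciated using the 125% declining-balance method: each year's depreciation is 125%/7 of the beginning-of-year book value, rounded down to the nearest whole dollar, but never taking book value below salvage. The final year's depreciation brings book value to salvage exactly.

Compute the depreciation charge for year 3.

Depreciable base = $131,901 − $4,800 = $127,101.
Year 1: ⌊$131,901 × 125%/7⌋ = $23,553. Book value $108,348.
Year 2: ⌊$108,348 × 125%/7⌋ = $19,347. Book value $89,001.
Year 3: ⌊$89,001 × 125%/7⌋ = $15,893. Book value $73,108.

$15,893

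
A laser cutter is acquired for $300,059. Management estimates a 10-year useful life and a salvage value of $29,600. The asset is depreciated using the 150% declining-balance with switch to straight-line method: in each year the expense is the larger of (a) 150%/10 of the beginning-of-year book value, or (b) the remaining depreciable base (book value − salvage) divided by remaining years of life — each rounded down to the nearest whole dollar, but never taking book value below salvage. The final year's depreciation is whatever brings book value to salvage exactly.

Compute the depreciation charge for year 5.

$23,495

Depreciable base = $300,059 − $29,600 = $270,459.
Year 1: DB = ⌊$300,059 × 150%/10⌋ = $45,008; SL = ⌊$270,459/10⌋ = $27,045 → take DB $45,008. Book value $255,051.
Year 2: DB = ⌊$255,051 × 150%/10⌋ = $38,257; SL = ⌊$225,451/9⌋ = $25,050 → take DB $38,257. Book value $216,794.
Year 3: DB = ⌊$216,794 × 150%/10⌋ = $32,519; SL = ⌊$187,194/8⌋ = $23,399 → take DB $32,519. Book value $184,275.
Year 4: DB = ⌊$184,275 × 150%/10⌋ = $27,641; SL = ⌊$154,675/7⌋ = $22,096 → take DB $27,641. Book value $156,634.
Year 5: DB = ⌊$156,634 × 150%/10⌋ = $23,495; SL = ⌊$127,034/6⌋ = $21,172 → take DB $23,495. Book value $133,139.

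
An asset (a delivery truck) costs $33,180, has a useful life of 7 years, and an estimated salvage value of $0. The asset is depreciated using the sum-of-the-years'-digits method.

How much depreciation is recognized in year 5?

$3,555

Depreciable base = $33,180 − $0 = $33,180.
Sum of the years' digits = 7+6+5+4+3+2+1 = 28.
Year 1: $33,180 × 7/28 = $8,295. Book value $24,885.
Year 2: $33,180 × 6/28 = $7,110. Book value $17,775.
Year 3: $33,180 × 5/28 = $5,925. Book value $11,850.
Year 4: $33,180 × 4/28 = $4,740. Book value $7,110.
Year 5: $33,180 × 3/28 = $3,555. Book value $3,555.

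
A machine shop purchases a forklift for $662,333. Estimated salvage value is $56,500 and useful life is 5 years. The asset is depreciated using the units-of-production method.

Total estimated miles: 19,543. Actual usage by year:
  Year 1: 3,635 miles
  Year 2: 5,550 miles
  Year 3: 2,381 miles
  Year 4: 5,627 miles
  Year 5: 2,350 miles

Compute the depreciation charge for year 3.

Depreciable base = $662,333 − $56,500 = $605,833.
Rate = $605,833 / 19,543 miles = $31 per mile.
Year 1: 3,635 × $31 = $112,685. Book value $549,648.
Year 2: 5,550 × $31 = $172,050. Book value $377,598.
Year 3: 2,381 × $31 = $73,811. Book value $303,787.

$73,811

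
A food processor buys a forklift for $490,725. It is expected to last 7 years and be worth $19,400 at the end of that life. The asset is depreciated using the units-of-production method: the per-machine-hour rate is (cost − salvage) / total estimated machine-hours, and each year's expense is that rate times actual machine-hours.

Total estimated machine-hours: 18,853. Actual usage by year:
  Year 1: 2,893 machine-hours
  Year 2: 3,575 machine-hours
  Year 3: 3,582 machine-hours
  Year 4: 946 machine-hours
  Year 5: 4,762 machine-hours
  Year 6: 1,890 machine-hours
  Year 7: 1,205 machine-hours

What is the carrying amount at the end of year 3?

Depreciable base = $490,725 − $19,400 = $471,325.
Rate = $471,325 / 18,853 machine-hours = $25 per machine-hour.
Year 1: 2,893 × $25 = $72,325. Book value $418,400.
Year 2: 3,575 × $25 = $89,375. Book value $329,025.
Year 3: 3,582 × $25 = $89,550. Book value $239,475.

$239,475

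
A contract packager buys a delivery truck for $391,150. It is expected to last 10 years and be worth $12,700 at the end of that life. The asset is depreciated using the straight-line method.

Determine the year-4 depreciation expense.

$37,845

Depreciable base = $391,150 − $12,700 = $378,450.
Annual expense = $378,450 / 10 = $37,845.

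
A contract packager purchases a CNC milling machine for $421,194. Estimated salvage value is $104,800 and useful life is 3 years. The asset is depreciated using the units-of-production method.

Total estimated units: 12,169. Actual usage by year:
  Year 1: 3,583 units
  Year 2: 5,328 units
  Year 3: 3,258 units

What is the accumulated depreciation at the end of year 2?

Depreciable base = $421,194 − $104,800 = $316,394.
Rate = $316,394 / 12,169 units = $26 per unit.
Year 1: 3,583 × $26 = $93,158. Book value $328,036.
Year 2: 5,328 × $26 = $138,528. Book value $189,508.
Accumulated through year 2 = $421,194 − $189,508 = $231,686.

$231,686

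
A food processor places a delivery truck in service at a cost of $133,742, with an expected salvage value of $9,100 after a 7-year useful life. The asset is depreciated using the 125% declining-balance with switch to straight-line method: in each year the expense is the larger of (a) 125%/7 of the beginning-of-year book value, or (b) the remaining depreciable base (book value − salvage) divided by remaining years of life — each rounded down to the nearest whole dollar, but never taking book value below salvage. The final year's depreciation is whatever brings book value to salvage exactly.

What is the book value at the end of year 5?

$41,558

Depreciable base = $133,742 − $9,100 = $124,642.
Year 1: DB = ⌊$133,742 × 125%/7⌋ = $23,882; SL = ⌊$124,642/7⌋ = $17,806 → take DB $23,882. Book value $109,860.
Year 2: DB = ⌊$109,860 × 125%/7⌋ = $19,617; SL = ⌊$100,760/6⌋ = $16,793 → take DB $19,617. Book value $90,243.
Year 3: DB = ⌊$90,243 × 125%/7⌋ = $16,114; SL = ⌊$81,143/5⌋ = $16,228 → take SL $16,228. Book value $74,015.
Year 4: DB = ⌊$74,015 × 125%/7⌋ = $13,216; SL = ⌊$64,915/4⌋ = $16,228 → take SL $16,228. Book value $57,787.
Year 5: DB = ⌊$57,787 × 125%/7⌋ = $10,319; SL = ⌊$48,687/3⌋ = $16,229 → take SL $16,229. Book value $41,558.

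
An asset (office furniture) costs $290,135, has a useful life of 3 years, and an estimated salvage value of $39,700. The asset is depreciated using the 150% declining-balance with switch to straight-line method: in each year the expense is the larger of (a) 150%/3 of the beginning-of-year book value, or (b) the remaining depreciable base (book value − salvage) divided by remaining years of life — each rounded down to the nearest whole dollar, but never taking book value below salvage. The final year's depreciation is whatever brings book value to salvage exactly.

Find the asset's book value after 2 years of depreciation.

Depreciable base = $290,135 − $39,700 = $250,435.
Year 1: DB = ⌊$290,135 × 150%/3⌋ = $145,067; SL = ⌊$250,435/3⌋ = $83,478 → take DB $145,067. Book value $145,068.
Year 2: DB = ⌊$145,068 × 150%/3⌋ = $72,534; SL = ⌊$105,368/2⌋ = $52,684 → take DB $72,534. Book value $72,534.

$72,534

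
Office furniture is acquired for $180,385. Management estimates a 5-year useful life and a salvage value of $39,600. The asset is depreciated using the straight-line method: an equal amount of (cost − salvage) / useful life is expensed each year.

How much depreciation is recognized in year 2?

$28,157

Depreciable base = $180,385 − $39,600 = $140,785.
Annual expense = $140,785 / 5 = $28,157.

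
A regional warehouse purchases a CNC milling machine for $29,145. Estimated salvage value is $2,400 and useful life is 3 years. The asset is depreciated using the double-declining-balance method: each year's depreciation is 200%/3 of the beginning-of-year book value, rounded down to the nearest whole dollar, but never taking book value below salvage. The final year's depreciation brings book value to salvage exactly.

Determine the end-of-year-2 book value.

Depreciable base = $29,145 − $2,400 = $26,745.
Year 1: ⌊$29,145 × 200%/3⌋ = $19,430. Book value $9,715.
Year 2: ⌊$9,715 × 200%/3⌋ = $6,476. Book value $3,239.

$3,239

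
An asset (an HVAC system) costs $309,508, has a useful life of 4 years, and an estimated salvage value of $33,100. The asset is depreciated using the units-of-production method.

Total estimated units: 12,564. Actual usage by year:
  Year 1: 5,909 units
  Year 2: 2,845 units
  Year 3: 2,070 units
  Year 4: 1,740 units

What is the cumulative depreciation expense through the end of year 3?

$238,128

Depreciable base = $309,508 − $33,100 = $276,408.
Rate = $276,408 / 12,564 units = $22 per unit.
Year 1: 5,909 × $22 = $129,998. Book value $179,510.
Year 2: 2,845 × $22 = $62,590. Book value $116,920.
Year 3: 2,070 × $22 = $45,540. Book value $71,380.
Accumulated through year 3 = $309,508 − $71,380 = $238,128.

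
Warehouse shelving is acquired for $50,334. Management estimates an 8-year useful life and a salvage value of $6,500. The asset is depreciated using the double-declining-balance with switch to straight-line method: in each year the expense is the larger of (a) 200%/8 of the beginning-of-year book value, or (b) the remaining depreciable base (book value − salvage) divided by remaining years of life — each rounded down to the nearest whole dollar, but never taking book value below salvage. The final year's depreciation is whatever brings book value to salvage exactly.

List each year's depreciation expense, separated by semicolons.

$12,583; $9,437; $7,078; $5,309; $3,981; $2,986; $2,240; $220

Depreciable base = $50,334 − $6,500 = $43,834.
Year 1: DB = ⌊$50,334 × 200%/8⌋ = $12,583; SL = ⌊$43,834/8⌋ = $5,479 → take DB $12,583. Book value $37,751.
Year 2: DB = ⌊$37,751 × 200%/8⌋ = $9,437; SL = ⌊$31,251/7⌋ = $4,464 → take DB $9,437. Book value $28,314.
Year 3: DB = ⌊$28,314 × 200%/8⌋ = $7,078; SL = ⌊$21,814/6⌋ = $3,635 → take DB $7,078. Book value $21,236.
Year 4: DB = ⌊$21,236 × 200%/8⌋ = $5,309; SL = ⌊$14,736/5⌋ = $2,947 → take DB $5,309. Book value $15,927.
Year 5: DB = ⌊$15,927 × 200%/8⌋ = $3,981; SL = ⌊$9,427/4⌋ = $2,356 → take DB $3,981. Book value $11,946.
Year 6: DB = ⌊$11,946 × 200%/8⌋ = $2,986; SL = ⌊$5,446/3⌋ = $1,815 → take DB $2,986. Book value $8,960.
Year 7: DB = ⌊$8,960 × 200%/8⌋ = $2,240; SL = ⌊$2,460/2⌋ = $1,230 → take DB $2,240. Book value $6,720.
Year 8 (final): $6,720 − $6,500 = $220. Book value $6,500.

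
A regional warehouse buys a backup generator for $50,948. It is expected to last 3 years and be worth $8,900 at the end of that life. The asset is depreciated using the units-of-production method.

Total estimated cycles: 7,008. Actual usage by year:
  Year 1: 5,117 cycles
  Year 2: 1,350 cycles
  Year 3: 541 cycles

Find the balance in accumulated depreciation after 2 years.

Depreciable base = $50,948 − $8,900 = $42,048.
Rate = $42,048 / 7,008 cycles = $6 per cycle.
Year 1: 5,117 × $6 = $30,702. Book value $20,246.
Year 2: 1,350 × $6 = $8,100. Book value $12,146.
Accumulated through year 2 = $50,948 − $12,146 = $38,802.

$38,802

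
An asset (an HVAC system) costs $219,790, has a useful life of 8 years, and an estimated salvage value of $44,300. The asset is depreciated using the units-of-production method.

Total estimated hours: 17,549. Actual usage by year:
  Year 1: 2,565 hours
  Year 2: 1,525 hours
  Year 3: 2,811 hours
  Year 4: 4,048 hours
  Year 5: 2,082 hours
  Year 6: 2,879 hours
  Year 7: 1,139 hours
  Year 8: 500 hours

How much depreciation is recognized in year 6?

Depreciable base = $219,790 − $44,300 = $175,490.
Rate = $175,490 / 17,549 hours = $10 per hour.
Year 1: 2,565 × $10 = $25,650. Book value $194,140.
Year 2: 1,525 × $10 = $15,250. Book value $178,890.
Year 3: 2,811 × $10 = $28,110. Book value $150,780.
Year 4: 4,048 × $10 = $40,480. Book value $110,300.
Year 5: 2,082 × $10 = $20,820. Book value $89,480.
Year 6: 2,879 × $10 = $28,790. Book value $60,690.

$28,790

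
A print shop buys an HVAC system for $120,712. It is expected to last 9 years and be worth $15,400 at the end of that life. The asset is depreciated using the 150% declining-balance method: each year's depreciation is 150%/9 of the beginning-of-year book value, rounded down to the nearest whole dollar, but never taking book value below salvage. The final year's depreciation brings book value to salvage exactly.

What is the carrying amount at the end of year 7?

Depreciable base = $120,712 − $15,400 = $105,312.
Year 1: ⌊$120,712 × 150%/9⌋ = $20,118. Book value $100,594.
Year 2: ⌊$100,594 × 150%/9⌋ = $16,765. Book value $83,829.
Year 3: ⌊$83,829 × 150%/9⌋ = $13,971. Book value $69,858.
Year 4: ⌊$69,858 × 150%/9⌋ = $11,643. Book value $58,215.
Year 5: ⌊$58,215 × 150%/9⌋ = $9,702. Book value $48,513.
Year 6: ⌊$48,513 × 150%/9⌋ = $8,085. Book value $40,428.
Year 7: ⌊$40,428 × 150%/9⌋ = $6,738. Book value $33,690.

$33,690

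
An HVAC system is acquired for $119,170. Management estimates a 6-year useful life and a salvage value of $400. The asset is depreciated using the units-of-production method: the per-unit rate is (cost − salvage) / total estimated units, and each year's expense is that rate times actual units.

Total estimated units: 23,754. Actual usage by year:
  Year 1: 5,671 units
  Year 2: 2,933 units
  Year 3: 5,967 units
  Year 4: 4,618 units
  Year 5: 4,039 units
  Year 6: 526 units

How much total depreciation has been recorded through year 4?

Depreciable base = $119,170 − $400 = $118,770.
Rate = $118,770 / 23,754 units = $5 per unit.
Year 1: 5,671 × $5 = $28,355. Book value $90,815.
Year 2: 2,933 × $5 = $14,665. Book value $76,150.
Year 3: 5,967 × $5 = $29,835. Book value $46,315.
Year 4: 4,618 × $5 = $23,090. Book value $23,225.
Accumulated through year 4 = $119,170 − $23,225 = $95,945.

$95,945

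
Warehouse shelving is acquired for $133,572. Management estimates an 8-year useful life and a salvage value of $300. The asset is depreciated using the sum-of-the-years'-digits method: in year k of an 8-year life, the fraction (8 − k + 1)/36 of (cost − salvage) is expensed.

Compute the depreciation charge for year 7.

Depreciable base = $133,572 − $300 = $133,272.
Sum of the years' digits = 8+7+6+5+4+3+2+1 = 36.
Year 1: $133,272 × 8/36 = $29,616. Book value $103,956.
Year 2: $133,272 × 7/36 = $25,914. Book value $78,042.
Year 3: $133,272 × 6/36 = $22,212. Book value $55,830.
Year 4: $133,272 × 5/36 = $18,510. Book value $37,320.
Year 5: $133,272 × 4/36 = $14,808. Book value $22,512.
Year 6: $133,272 × 3/36 = $11,106. Book value $11,406.
Year 7: $133,272 × 2/36 = $7,404. Book value $4,002.

$7,404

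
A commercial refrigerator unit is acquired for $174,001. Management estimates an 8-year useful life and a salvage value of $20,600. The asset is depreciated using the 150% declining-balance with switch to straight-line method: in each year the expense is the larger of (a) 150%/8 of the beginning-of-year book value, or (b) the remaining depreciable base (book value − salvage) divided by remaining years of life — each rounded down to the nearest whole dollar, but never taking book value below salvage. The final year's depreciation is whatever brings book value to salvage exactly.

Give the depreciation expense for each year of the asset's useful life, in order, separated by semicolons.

Depreciable base = $174,001 − $20,600 = $153,401.
Year 1: DB = ⌊$174,001 × 150%/8⌋ = $32,625; SL = ⌊$153,401/8⌋ = $19,175 → take DB $32,625. Book value $141,376.
Year 2: DB = ⌊$141,376 × 150%/8⌋ = $26,508; SL = ⌊$120,776/7⌋ = $17,253 → take DB $26,508. Book value $114,868.
Year 3: DB = ⌊$114,868 × 150%/8⌋ = $21,537; SL = ⌊$94,268/6⌋ = $15,711 → take DB $21,537. Book value $93,331.
Year 4: DB = ⌊$93,331 × 150%/8⌋ = $17,499; SL = ⌊$72,731/5⌋ = $14,546 → take DB $17,499. Book value $75,832.
Year 5: DB = ⌊$75,832 × 150%/8⌋ = $14,218; SL = ⌊$55,232/4⌋ = $13,808 → take DB $14,218. Book value $61,614.
Year 6: DB = ⌊$61,614 × 150%/8⌋ = $11,552; SL = ⌊$41,014/3⌋ = $13,671 → take SL $13,671. Book value $47,943.
Year 7: DB = ⌊$47,943 × 150%/8⌋ = $8,989; SL = ⌊$27,343/2⌋ = $13,671 → take SL $13,671. Book value $34,272.
Year 8 (final): $34,272 − $20,600 = $13,672. Book value $20,600.

$32,625; $26,508; $21,537; $17,499; $14,218; $13,671; $13,671; $13,672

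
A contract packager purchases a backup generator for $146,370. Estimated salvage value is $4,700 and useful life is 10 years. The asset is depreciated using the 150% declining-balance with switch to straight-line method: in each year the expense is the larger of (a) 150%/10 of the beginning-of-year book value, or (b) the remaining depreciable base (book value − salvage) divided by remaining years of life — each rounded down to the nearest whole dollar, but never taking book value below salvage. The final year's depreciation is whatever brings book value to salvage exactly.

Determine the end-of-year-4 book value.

Depreciable base = $146,370 − $4,700 = $141,670.
Year 1: DB = ⌊$146,370 × 150%/10⌋ = $21,955; SL = ⌊$141,670/10⌋ = $14,167 → take DB $21,955. Book value $124,415.
Year 2: DB = ⌊$124,415 × 150%/10⌋ = $18,662; SL = ⌊$119,715/9⌋ = $13,301 → take DB $18,662. Book value $105,753.
Year 3: DB = ⌊$105,753 × 150%/10⌋ = $15,862; SL = ⌊$101,053/8⌋ = $12,631 → take DB $15,862. Book value $89,891.
Year 4: DB = ⌊$89,891 × 150%/10⌋ = $13,483; SL = ⌊$85,191/7⌋ = $12,170 → take DB $13,483. Book value $76,408.

$76,408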